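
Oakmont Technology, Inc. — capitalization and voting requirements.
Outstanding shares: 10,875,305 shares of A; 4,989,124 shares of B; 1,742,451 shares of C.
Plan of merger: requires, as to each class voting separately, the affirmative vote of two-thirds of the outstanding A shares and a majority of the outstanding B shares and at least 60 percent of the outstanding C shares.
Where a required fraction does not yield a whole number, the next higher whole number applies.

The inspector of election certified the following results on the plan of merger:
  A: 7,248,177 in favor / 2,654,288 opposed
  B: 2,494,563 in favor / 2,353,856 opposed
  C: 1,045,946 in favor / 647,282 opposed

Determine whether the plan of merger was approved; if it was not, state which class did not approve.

Not approved — the A shares did not give the required vote.

A: 2/3 of 10875305 = 7250203.33, rounded up to 7250204; 7,250,204 required, 7,248,177 in favor — not approved.
B: a majority of 4989124 is 2494563; 2,494,563 required, 2,494,563 in favor — approved.
C: 3/5 of 1742451 = 1045470.60, rounded up to 1045471; 1,045,471 required, 1,045,946 in favor — approved.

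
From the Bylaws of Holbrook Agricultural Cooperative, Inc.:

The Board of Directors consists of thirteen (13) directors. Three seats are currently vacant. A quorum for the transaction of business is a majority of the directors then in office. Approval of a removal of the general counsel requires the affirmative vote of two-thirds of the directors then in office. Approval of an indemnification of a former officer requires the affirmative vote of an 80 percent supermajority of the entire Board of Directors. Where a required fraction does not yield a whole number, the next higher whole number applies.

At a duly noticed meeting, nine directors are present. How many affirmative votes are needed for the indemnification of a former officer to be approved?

The indemnification of a former officer requires four-fifths of the entire Board of Directors (13).
4/5 of 13 = 10.40, rounded up to 11.
(Only 9 can vote, so the indemnification of a former officer cannot pass at this meeting, but the required vote is still 11.)

11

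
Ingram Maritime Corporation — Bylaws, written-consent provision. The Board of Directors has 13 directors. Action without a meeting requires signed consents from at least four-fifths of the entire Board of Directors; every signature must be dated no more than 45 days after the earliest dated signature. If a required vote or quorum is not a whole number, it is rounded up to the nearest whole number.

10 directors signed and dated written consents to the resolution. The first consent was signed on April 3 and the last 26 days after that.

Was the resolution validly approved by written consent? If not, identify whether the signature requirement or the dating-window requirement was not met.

Signatures required: at least four-fifths of 13 — 4/5 of 13 = 10.40, rounded up to 11, so 11 needed; 10 signed. Insufficient.
Dating window: the latest signature is 26 days after the earliest; the limit is 45 days. Within the window.

Not effective — insufficient signatures.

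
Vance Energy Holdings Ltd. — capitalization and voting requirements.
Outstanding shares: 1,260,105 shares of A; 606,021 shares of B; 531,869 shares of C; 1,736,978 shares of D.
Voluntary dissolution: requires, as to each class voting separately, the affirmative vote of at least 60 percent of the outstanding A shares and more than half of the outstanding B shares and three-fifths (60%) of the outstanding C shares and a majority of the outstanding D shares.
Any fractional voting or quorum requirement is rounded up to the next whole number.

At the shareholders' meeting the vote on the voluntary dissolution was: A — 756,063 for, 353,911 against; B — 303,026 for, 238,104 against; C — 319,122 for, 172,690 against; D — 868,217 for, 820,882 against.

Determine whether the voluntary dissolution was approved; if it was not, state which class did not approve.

A: 3/5 of 1260105 = 756063; 756,063 required, 756,063 in favor — approved.
B: a majority of 606021 is 303011; 303,011 required, 303,026 in favor — approved.
C: 3/5 of 531869 = 319121.40, rounded up to 319122; 319,122 required, 319,122 in favor — approved.
D: a majority of 1736978 is 868490; 868,490 required, 868,217 in favor — not approved.

Not approved — the D shares did not give the required vote.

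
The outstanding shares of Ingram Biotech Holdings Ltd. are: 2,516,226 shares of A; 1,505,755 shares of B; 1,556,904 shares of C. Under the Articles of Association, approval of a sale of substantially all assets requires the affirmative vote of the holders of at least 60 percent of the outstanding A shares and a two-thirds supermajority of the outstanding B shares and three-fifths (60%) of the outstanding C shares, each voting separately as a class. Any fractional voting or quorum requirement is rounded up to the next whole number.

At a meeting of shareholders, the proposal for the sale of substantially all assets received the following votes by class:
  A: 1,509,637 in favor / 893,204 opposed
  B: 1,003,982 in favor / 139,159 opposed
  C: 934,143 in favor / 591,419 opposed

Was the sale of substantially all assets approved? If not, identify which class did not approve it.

Not approved — the A shares did not give the required vote.

A: 3/5 of 2516226 = 1509735.60, rounded up to 1509736; 1,509,736 required, 1,509,637 in favor — not approved.
B: 2/3 of 1505755 = 1003836.67, rounded up to 1003837; 1,003,837 required, 1,003,982 in favor — approved.
C: 3/5 of 1556904 = 934142.40, rounded up to 934143; 934,143 required, 934,143 in favor — approved.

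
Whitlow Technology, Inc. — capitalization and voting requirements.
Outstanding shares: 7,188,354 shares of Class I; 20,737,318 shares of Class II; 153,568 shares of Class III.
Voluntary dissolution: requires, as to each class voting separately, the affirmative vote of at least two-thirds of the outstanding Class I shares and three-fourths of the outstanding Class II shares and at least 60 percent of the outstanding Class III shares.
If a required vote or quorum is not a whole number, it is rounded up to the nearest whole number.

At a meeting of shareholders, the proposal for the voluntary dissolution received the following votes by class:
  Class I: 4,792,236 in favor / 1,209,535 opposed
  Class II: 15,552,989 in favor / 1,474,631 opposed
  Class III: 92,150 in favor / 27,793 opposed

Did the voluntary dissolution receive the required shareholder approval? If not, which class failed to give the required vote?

Class I: 2/3 of 7188354 = 4792236; 4,792,236 required, 4,792,236 in favor — approved.
Class II: 3/4 of 20737318 = 15552988.50, rounded up to 15552989; 15,552,989 required, 15,552,989 in favor — approved.
Class III: 3/5 of 153568 = 92140.80, rounded up to 92141; 92,141 required, 92,150 in favor — approved.

Approved — every class gave the required vote.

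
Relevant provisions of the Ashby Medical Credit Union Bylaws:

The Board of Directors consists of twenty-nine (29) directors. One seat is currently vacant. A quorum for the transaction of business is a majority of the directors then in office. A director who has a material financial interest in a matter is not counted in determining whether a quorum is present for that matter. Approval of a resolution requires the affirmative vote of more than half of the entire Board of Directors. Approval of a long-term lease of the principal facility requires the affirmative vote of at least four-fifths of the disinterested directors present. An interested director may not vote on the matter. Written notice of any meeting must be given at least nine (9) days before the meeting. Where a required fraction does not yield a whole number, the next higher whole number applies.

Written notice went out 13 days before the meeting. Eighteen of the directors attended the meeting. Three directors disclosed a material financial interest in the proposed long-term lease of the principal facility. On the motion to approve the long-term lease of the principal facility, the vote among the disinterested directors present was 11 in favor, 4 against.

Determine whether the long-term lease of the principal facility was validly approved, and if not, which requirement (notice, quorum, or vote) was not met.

Invalid — vote requirement not satisfied.

Notice: 13 days given; 9 required (13 ≥ 9). Satisfied.
Quorum: 18 present, but the 3 interested directors do not count, leaving 15. Quorum is 15. Satisfied.
Vote: the long-term lease of the principal facility requires four-fifths of the disinterested directors present (18 − 3 = 15). 4/5 of 15 = 12, so 12 affirmative votes are needed; 11 voted in favor. Not satisfied.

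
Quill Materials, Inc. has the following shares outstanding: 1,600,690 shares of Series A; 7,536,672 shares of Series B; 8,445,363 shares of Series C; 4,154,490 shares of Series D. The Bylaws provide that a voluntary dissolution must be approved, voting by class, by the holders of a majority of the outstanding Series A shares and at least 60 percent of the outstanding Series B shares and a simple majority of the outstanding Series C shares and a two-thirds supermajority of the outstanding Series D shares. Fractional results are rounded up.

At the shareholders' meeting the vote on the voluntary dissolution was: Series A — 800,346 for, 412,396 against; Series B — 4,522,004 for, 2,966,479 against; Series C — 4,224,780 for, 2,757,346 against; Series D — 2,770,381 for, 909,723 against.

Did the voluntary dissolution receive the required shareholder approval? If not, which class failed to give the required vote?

Series A: a majority of 1600690 is 800346; 800,346 required, 800,346 in favor — approved.
Series B: 3/5 of 7536672 = 4522003.20, rounded up to 4522004; 4,522,004 required, 4,522,004 in favor — approved.
Series C: a majority of 8445363 is 4222682; 4,222,682 required, 4,224,780 in favor — approved.
Series D: 2/3 of 4154490 = 2769660; 2,769,660 required, 2,770,381 in favor — approved.

Approved — every class gave the required vote.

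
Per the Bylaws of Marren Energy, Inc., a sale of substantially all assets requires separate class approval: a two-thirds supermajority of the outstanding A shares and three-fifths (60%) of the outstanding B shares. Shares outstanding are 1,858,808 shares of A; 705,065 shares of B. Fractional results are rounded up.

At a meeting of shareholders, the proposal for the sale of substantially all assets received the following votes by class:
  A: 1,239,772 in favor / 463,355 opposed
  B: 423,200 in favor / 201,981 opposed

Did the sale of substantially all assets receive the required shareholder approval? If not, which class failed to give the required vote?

Approved — every class gave the required vote.

A: 2/3 of 1858808 = 1239205.33, rounded up to 1239206; 1,239,206 required, 1,239,772 in favor — approved.
B: 3/5 of 705065 = 423039; 423,039 required, 423,200 in favor — approved.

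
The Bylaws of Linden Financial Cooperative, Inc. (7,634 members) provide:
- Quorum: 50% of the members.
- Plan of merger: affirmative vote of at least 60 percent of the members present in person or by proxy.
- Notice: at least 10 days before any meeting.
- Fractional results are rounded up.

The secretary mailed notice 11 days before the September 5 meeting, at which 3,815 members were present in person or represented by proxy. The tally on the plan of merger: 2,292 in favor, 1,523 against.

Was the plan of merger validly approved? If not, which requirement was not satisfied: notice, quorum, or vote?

Invalid — quorum requirement not satisfied.

Notice: 11 days given; 10 required. Satisfied.
Quorum: 50% of 7,634 = 3,817; 3,815 present. Not satisfied.
Vote: requires three-fifths of those present (3,815); 3/5 of 3815 = 2289, so 2,289 needed; 2,292 in favor. Satisfied.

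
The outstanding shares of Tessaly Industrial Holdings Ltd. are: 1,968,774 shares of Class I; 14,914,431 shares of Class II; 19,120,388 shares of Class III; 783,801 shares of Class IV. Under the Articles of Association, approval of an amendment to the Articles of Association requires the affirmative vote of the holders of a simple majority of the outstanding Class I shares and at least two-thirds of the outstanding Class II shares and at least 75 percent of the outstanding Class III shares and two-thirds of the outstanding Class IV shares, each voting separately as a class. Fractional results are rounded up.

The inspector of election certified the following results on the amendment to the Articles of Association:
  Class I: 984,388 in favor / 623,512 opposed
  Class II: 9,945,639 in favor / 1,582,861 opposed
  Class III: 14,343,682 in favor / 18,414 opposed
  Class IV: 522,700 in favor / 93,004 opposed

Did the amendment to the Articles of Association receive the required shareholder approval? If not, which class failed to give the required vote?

Class I: a majority of 1968774 is 984388; 984,388 required, 984,388 in favor — approved.
Class II: 2/3 of 14914431 = 9942954; 9,942,954 required, 9,945,639 in favor — approved.
Class III: 3/4 of 19120388 = 14340291; 14,340,291 required, 14,343,682 in favor — approved.
Class IV: 2/3 of 783801 = 522534; 522,534 required, 522,700 in favor — approved.

Approved — every class gave the required vote.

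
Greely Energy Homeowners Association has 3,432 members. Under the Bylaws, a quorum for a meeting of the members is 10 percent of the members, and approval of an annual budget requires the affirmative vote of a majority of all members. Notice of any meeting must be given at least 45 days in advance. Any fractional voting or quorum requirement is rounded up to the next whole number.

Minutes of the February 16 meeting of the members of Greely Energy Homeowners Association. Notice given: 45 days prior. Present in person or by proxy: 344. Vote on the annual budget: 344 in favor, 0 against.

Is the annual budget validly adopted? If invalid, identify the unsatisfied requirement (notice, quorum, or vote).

Notice: 45 days given; 45 required. Satisfied.
Quorum: 10% of 3,432 = 343.20, rounded up to 344; 344 present. Satisfied.
Vote: requires a majority of all members (3,432); a majority of 3432 is 1717, so 1,717 needed; 344 in favor. Not satisfied.

Invalid — vote requirement not satisfied.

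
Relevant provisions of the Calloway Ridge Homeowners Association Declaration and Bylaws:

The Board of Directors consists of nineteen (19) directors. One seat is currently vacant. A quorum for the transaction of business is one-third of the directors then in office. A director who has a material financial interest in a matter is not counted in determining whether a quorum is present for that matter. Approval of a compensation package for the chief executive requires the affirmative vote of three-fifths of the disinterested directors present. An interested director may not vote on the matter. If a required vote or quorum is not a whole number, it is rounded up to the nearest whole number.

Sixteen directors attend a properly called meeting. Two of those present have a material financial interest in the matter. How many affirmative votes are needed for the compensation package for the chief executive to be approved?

The compensation package for the chief executive requires three-fifths of the disinterested directors present (16 − 2 = 14).
3/5 of 14 = 8.40, rounded up to 9.

9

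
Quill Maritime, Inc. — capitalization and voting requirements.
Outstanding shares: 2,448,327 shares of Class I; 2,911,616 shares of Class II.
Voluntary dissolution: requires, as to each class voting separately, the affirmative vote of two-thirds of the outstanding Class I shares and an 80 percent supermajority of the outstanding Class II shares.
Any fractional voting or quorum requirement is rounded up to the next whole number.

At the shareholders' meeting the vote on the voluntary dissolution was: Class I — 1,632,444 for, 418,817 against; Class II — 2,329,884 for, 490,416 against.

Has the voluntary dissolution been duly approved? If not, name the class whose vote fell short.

Class I: 2/3 of 2448327 = 1632218; 1,632,218 required, 1,632,444 in favor — approved.
Class II: 4/5 of 2911616 = 2329292.80, rounded up to 2329293; 2,329,293 required, 2,329,884 in favor — approved.

Approved — every class gave the required vote.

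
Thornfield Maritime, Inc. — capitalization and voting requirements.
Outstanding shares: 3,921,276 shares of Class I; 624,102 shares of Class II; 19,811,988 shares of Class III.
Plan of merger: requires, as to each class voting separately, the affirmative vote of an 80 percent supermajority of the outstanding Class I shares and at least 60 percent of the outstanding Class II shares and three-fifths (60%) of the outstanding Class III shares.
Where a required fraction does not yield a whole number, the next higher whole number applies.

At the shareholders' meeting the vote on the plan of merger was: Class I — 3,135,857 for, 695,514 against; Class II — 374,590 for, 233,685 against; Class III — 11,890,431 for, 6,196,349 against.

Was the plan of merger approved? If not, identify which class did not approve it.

Not approved — the Class I shares did not give the required vote.

Class I: 4/5 of 3921276 = 3137020.80, rounded up to 3137021; 3,137,021 required, 3,135,857 in favor — not approved.
Class II: 3/5 of 624102 = 374461.20, rounded up to 374462; 374,462 required, 374,590 in favor — approved.
Class III: 3/5 of 19811988 = 11887192.80, rounded up to 11887193; 11,887,193 required, 11,890,431 in favor — approved.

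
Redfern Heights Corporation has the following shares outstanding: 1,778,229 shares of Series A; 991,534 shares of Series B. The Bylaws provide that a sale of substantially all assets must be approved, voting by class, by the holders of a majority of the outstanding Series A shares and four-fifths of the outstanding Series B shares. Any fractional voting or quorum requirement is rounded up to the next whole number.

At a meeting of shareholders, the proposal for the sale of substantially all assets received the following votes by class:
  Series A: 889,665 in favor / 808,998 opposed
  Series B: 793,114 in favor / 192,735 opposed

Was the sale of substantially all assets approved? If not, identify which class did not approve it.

Series A: a majority of 1778229 is 889115; 889,115 required, 889,665 in favor — approved.
Series B: 4/5 of 991534 = 793227.20, rounded up to 793228; 793,228 required, 793,114 in favor — not approved.

Not approved — the Series B shares did not give the required vote.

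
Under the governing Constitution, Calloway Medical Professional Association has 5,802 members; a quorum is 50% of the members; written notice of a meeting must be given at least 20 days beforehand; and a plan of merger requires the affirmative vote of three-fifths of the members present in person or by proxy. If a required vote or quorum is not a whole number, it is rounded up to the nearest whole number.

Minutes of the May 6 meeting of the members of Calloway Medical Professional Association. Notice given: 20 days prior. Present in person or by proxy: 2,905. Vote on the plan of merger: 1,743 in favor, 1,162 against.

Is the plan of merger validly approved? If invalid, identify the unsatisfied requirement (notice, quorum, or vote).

Notice: 20 days given; 20 required. Satisfied.
Quorum: 50% of 5,802 = 2,901; 2,905 present. Satisfied.
Vote: requires three-fifths of those present (2,905); 3/5 of 2905 = 1743, so 1,743 needed; 1,743 in favor. Satisfied.

Valid — all requirements satisfied.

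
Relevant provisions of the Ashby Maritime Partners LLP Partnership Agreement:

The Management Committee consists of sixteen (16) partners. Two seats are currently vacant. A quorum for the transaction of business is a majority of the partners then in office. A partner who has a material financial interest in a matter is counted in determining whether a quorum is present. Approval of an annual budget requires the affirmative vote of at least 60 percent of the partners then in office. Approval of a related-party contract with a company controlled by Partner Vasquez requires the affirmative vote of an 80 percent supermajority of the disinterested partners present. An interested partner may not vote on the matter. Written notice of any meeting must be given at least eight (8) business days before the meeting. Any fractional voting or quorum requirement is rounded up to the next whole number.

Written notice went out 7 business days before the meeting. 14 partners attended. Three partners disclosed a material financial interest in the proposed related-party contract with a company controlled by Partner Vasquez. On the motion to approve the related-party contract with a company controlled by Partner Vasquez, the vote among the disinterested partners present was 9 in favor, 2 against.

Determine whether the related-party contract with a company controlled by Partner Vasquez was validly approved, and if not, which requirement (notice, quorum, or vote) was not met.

Invalid — notice requirement not satisfied.

Notice: 7 business days given; 8 required (7 < 8). Not satisfied.
Quorum: 14 present (interested partners count toward quorum); quorum is 8. Satisfied.
Vote: the related-party contract with a company controlled by Partner Vasquez requires four-fifths of the disinterested partners present (14 − 3 = 11). 4/5 of 11 = 8.80, rounded up to 9, so 9 affirmative votes are needed; 9 voted in favor. Satisfied.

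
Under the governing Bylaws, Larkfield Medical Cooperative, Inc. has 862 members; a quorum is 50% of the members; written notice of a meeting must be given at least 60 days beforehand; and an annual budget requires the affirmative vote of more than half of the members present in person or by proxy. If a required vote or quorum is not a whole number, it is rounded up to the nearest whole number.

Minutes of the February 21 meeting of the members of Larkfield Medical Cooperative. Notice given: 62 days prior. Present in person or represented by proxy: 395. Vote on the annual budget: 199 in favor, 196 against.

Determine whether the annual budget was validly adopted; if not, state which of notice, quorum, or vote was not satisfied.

Notice: 62 days given; 60 required. Satisfied.
Quorum: 50% of 862 = 431; 395 present. Not satisfied.
Vote: requires a majority of those present (395); a majority of 395 is 198, so 198 needed; 199 in favor. Satisfied.

Invalid — quorum requirement not satisfied.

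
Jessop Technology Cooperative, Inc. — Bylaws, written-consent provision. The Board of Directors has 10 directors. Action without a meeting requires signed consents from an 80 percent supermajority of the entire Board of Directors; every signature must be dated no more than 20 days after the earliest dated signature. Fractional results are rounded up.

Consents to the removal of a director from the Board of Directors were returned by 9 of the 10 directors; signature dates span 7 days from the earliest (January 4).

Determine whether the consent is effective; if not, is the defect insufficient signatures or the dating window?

Signatures required: an 80 percent supermajority of 10 — 4/5 of 10 = 8, so 8 needed; 9 signed. Sufficient.
Dating window: the latest signature is 7 days after the earliest; the limit is 20 days. Within the window.

Effective — both the signature and dating-window requirements are satisfied.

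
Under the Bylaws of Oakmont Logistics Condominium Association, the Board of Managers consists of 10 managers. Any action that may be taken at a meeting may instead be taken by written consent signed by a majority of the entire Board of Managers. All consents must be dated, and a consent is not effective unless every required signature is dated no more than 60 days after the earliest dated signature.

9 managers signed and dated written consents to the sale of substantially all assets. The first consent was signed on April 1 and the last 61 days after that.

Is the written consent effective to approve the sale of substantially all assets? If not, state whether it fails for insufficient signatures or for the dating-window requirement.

Not effective — dating-window requirement not satisfied.

Signatures required: a majority of 10 — a majority of 10 is 6, so 6 needed; 9 signed. Sufficient.
Dating window: the latest signature is 61 days after the earliest; the limit is 60 days. Outside the window.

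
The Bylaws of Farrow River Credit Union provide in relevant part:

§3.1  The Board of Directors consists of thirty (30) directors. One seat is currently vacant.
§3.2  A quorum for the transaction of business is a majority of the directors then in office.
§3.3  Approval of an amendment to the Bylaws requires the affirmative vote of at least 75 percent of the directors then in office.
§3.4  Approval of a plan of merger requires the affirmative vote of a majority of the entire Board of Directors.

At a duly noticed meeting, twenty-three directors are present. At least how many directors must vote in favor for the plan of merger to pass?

16

The plan of merger requires a majority of the entire Board of Directors (30).
A majority of 30 is 16.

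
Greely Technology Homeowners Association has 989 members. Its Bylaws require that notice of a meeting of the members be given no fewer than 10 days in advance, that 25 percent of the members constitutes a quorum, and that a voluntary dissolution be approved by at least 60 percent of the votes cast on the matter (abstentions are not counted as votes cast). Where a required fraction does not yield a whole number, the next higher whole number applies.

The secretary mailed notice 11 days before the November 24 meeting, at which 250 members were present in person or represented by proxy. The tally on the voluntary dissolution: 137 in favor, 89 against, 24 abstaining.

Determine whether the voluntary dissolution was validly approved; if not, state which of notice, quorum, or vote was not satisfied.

Valid — all requirements satisfied.

Notice: 11 days given; 10 required. Satisfied.
Quorum: 25% of 989 = 247.25, rounded up to 248; 250 present. Satisfied.
Vote: requires three-fifths of the votes cast (250 − 24 abstaining = 226); 3/5 of 226 = 135.60, rounded up to 136, so 136 needed; 137 in favor. Satisfied.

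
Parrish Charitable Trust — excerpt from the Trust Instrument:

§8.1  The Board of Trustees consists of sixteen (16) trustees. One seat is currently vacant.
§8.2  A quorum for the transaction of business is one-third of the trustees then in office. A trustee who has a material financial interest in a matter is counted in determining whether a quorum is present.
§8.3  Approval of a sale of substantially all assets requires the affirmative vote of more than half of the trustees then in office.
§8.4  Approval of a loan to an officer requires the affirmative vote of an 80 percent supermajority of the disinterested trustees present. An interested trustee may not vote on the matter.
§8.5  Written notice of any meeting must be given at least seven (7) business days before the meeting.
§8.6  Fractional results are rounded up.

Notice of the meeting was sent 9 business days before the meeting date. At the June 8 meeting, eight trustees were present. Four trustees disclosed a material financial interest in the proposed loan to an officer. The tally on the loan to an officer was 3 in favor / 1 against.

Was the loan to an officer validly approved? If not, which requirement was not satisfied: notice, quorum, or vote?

Notice: 9 business days given; 7 required (9 ≥ 7). Satisfied.
Quorum: 8 present (interested trustees count toward quorum); quorum is 5. Satisfied.
Vote: the loan to an officer requires four-fifths of the disinterested trustees present (8 − 4 = 4). 4/5 of 4 = 3.20, rounded up to 4, so 4 affirmative votes are needed; 3 voted in favor. Not satisfied.

Invalid — vote requirement not satisfied.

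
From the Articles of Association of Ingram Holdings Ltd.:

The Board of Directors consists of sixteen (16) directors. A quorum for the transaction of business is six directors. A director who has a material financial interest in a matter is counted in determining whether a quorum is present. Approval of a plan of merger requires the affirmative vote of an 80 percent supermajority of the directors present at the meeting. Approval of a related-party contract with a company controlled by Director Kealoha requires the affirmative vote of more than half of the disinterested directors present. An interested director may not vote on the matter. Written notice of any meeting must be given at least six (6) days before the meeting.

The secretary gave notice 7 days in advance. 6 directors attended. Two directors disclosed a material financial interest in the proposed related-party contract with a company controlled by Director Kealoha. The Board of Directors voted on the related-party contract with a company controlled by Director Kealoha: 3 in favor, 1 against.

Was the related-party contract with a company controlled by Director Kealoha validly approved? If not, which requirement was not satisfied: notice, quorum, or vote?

Valid — all requirements satisfied.

Notice: 7 days given; 6 required (7 ≥ 6). Satisfied.
Quorum: 6 present (interested directors count toward quorum); quorum is 6. Satisfied.
Vote: the related-party contract with a company controlled by Director Kealoha requires a majority of the disinterested directors present (6 − 2 = 4). A majority of 4 is 3, so 3 affirmative votes are needed; 3 voted in favor. Satisfied.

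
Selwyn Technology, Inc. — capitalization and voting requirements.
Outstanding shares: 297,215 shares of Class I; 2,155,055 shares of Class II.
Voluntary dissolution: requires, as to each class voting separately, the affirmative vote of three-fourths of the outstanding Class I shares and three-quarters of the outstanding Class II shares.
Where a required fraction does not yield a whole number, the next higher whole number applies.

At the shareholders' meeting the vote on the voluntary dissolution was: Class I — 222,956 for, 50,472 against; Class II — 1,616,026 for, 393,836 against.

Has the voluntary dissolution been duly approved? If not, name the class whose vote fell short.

Not approved — the Class II shares did not give the required vote.

Class I: 3/4 of 297215 = 222911.25, rounded up to 222912; 222,912 required, 222,956 in favor — approved.
Class II: 3/4 of 2155055 = 1616291.25, rounded up to 1616292; 1,616,292 required, 1,616,026 in favor — not approved.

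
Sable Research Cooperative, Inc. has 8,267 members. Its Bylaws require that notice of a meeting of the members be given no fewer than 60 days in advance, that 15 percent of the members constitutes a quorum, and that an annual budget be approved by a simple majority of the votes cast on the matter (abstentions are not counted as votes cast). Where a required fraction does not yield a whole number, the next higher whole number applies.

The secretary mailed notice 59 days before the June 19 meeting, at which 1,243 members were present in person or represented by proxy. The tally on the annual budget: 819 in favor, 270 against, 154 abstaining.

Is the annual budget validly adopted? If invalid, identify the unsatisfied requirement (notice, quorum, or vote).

Notice: 59 days given; 60 required. Not satisfied.
Quorum: 15% of 8,267 = 1,240.05, rounded up to 1,241; 1,243 present. Satisfied.
Vote: requires a majority of the votes cast (1,243 − 154 abstaining = 1,089); a majority of 1089 is 545, so 545 needed; 819 in favor. Satisfied.

Invalid — notice requirement not satisfied.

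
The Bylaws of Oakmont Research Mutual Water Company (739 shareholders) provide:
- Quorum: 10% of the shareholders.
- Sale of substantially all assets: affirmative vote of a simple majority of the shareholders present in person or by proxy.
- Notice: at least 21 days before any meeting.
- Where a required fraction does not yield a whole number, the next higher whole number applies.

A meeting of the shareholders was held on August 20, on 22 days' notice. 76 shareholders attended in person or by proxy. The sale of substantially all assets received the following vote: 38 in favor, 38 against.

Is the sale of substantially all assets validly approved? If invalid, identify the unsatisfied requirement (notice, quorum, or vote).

Invalid — vote requirement not satisfied.

Notice: 22 days given; 21 required. Satisfied.
Quorum: 10% of 739 = 73.90, rounded up to 74; 76 present. Satisfied.
Vote: requires a majority of those present (76); a majority of 76 is 39, so 39 needed; 38 in favor. Not satisfied.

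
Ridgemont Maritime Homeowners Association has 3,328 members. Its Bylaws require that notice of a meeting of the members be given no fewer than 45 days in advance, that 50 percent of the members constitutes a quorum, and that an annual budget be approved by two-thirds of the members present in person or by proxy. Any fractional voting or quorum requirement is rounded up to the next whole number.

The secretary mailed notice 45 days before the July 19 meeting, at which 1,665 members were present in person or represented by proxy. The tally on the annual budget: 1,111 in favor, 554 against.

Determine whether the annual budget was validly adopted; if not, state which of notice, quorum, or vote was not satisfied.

Notice: 45 days given; 45 required. Satisfied.
Quorum: 50% of 3,328 = 1,664; 1,665 present. Satisfied.
Vote: requires two-thirds of those present (1,665); 2/3 of 1665 = 1110, so 1,110 needed; 1,111 in favor. Satisfied.

Valid — all requirements satisfied.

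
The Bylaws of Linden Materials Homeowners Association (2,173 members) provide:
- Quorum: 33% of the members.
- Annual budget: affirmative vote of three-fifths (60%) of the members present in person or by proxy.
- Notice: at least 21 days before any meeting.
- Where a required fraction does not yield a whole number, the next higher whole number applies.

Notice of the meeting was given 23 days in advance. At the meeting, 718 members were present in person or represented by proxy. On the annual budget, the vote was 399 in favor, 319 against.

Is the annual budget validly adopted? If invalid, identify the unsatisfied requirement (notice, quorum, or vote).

Notice: 23 days given; 21 required. Satisfied.
Quorum: 33% of 2,173 = 717.09, rounded up to 718; 718 present. Satisfied.
Vote: requires three-fifths of those present (718); 3/5 of 718 = 430.80, rounded up to 431, so 431 needed; 399 in favor. Not satisfied.

Invalid — vote requirement not satisfied.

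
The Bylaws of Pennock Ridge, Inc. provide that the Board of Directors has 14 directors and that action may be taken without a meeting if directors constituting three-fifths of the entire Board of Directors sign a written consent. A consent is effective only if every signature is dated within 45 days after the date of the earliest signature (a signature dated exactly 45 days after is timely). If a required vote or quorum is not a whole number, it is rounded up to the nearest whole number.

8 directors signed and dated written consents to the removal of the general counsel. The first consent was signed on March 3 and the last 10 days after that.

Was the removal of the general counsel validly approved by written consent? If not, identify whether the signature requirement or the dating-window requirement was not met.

Signatures required: three-fifths of 14 — 3/5 of 14 = 8.40, rounded up to 9, so 9 needed; 8 signed. Insufficient.
Dating window: the latest signature is 10 days after the earliest; the limit is 45 days. Within the window.

Not effective — insufficient signatures.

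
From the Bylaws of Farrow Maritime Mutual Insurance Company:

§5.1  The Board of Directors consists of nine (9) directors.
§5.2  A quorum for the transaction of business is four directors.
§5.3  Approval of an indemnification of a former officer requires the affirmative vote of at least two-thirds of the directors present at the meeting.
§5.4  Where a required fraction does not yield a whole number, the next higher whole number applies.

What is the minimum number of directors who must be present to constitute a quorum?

4

The quorum is fixed at 4.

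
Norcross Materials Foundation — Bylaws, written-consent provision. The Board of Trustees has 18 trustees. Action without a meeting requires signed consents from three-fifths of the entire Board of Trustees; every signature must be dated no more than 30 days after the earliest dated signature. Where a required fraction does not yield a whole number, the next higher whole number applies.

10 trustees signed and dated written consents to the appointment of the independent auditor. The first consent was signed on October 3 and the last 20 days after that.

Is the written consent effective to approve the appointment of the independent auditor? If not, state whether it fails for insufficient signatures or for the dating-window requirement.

Signatures required: three-fifths of 18 — 3/5 of 18 = 10.80, rounded up to 11, so 11 needed; 10 signed. Insufficient.
Dating window: the latest signature is 20 days after the earliest; the limit is 30 days. Within the window.

Not effective — insufficient signatures.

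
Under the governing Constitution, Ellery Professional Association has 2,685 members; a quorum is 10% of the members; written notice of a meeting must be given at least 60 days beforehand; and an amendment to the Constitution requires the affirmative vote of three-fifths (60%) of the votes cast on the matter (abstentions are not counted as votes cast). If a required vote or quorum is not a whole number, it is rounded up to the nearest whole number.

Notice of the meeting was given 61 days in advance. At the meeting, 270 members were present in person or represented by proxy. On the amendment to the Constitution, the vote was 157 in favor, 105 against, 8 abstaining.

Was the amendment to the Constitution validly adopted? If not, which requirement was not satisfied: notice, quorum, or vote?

Invalid — vote requirement not satisfied.

Notice: 61 days given; 60 required. Satisfied.
Quorum: 10% of 2,685 = 268.50, rounded up to 269; 270 present. Satisfied.
Vote: requires three-fifths of the votes cast (270 − 8 abstaining = 262); 3/5 of 262 = 157.20, rounded up to 158, so 158 needed; 157 in favor. Not satisfied.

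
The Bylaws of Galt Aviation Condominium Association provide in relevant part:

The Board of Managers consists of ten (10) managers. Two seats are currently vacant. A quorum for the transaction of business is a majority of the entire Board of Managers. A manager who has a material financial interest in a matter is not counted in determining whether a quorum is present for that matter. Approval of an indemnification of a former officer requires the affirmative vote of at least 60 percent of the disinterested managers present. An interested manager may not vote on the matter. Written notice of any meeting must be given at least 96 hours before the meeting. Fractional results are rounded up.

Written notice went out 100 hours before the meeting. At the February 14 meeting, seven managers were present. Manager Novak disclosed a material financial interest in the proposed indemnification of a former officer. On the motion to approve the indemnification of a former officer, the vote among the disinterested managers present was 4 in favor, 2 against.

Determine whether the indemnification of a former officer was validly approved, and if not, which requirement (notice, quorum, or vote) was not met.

Valid — all requirements satisfied.

Notice: 100 hours given; 96 required (100 ≥ 96). Satisfied.
Quorum: 7 present, but the 1 interested manager does not count, leaving 6. Quorum is 6. Satisfied.
Vote: the indemnification of a former officer requires three-fifths of the disinterested managers present (7 − 1 = 6). 3/5 of 6 = 3.60, rounded up to 4, so 4 affirmative votes are needed; 4 voted in favor. Satisfied.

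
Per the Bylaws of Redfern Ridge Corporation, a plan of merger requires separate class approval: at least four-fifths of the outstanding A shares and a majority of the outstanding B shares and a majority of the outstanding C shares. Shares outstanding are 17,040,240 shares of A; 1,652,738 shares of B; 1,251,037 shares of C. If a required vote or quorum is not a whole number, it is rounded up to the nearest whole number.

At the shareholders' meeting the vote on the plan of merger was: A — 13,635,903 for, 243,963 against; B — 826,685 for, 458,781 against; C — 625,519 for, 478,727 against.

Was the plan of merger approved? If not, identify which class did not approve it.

Approved — every class gave the required vote.

A: 4/5 of 17040240 = 13632192; 13,632,192 required, 13,635,903 in favor — approved.
B: a majority of 1652738 is 826370; 826,370 required, 826,685 in favor — approved.
C: a majority of 1251037 is 625519; 625,519 required, 625,519 in favor — approved.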